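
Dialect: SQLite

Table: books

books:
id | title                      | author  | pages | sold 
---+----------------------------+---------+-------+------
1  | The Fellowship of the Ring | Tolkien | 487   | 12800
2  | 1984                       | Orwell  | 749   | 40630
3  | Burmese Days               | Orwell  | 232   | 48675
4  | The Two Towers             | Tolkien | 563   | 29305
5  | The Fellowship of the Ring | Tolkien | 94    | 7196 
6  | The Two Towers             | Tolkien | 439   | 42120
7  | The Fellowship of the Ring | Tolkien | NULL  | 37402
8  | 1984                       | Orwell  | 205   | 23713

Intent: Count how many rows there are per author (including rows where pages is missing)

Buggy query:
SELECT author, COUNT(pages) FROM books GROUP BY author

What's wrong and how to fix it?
Bug: COUNT(column) counts non-NULL values only; rows with NULL pages aren't counted

Fix: Replace COUNT(pages) with COUNT(*)

Corrected query:
SELECT author, COUNT(*) FROM books GROUP BY author

Result:
author  | COUNT(*)
--------+---------
Orwell  | 3       
Tolkien | 5       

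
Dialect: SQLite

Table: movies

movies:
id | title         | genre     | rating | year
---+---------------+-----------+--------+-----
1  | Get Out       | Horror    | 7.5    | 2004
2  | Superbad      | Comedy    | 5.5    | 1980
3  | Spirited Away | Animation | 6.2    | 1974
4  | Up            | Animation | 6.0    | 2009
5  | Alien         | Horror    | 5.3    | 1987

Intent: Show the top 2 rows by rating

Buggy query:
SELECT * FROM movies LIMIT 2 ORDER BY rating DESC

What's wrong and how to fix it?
Bug: LIMIT must come after ORDER BY

Fix: Swap the clauses: ORDER BY first, then LIMIT

Corrected query:
SELECT * FROM movies ORDER BY rating DESC LIMIT 2

Result:
id | title         | genre     | rating | year
---+---------------+-----------+--------+-----
1  | Get Out       | Horror    | 7.5    | 2004
3  | Spirited Away | Animation | 6.2    | 1974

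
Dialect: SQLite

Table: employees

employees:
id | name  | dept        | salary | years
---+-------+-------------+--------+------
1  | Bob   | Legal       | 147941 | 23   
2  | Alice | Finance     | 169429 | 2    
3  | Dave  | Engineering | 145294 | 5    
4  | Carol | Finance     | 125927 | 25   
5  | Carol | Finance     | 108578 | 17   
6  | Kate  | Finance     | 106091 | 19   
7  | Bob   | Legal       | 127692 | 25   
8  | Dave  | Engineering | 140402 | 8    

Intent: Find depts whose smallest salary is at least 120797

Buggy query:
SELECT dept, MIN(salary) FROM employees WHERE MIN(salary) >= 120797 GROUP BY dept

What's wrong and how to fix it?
Bug: MIN() in WHERE is a misuse of aggregate

Fix: Replace WHERE with HAVING after the GROUP BY

Corrected query:
SELECT dept, MIN(salary) FROM employees GROUP BY dept HAVING MIN(salary) >= 120797

Result:
dept        | MIN(salary)
------------+------------
Engineering | 140402     
Legal       | 127692     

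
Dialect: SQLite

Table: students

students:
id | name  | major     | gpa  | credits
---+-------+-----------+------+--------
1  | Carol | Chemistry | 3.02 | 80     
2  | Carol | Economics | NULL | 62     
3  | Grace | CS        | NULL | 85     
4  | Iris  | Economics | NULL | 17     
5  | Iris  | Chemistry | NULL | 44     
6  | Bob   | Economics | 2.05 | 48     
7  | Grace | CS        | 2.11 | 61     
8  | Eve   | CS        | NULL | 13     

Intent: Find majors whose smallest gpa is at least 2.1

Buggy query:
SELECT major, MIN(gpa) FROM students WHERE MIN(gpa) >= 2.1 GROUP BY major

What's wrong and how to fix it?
Bug: MIN() in WHERE is a misuse of aggregate

Fix: Use HAVING for the per-group MIN condition

Corrected query:
SELECT major, MIN(gpa) FROM students GROUP BY major HAVING MIN(gpa) >= 2.1

Result:
major     | MIN(gpa)
----------+---------
CS        | 2.11    
Chemistry | 3.02    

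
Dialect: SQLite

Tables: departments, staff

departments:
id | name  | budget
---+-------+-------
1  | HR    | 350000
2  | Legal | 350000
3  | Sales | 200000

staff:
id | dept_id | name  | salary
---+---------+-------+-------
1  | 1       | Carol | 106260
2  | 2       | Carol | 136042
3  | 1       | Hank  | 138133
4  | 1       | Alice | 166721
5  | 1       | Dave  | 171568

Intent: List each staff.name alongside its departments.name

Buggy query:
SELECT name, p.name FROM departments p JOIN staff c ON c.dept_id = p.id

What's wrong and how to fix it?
Bug: Both tables have a 'name' column; the unqualified reference is ambiguous

Fix: Qualify the column with its table alias (c.name)

Corrected query:
SELECT c.name, p.name FROM departments p JOIN staff c ON c.dept_id = p.id

Result:
name  | name 
------+------
Carol | HR   
Carol | Legal
Hank  | HR   
Alice | HR   
Dave  | HR   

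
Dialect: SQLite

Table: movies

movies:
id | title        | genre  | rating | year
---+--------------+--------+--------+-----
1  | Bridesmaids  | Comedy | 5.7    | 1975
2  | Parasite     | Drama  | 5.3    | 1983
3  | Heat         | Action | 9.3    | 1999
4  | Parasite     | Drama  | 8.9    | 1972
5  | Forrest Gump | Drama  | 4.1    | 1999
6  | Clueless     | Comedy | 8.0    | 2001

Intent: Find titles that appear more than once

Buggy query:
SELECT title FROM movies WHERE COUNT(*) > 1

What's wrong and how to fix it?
Bug: WHERE can't reference COUNT(*); aggregates are computed after WHERE

Fix: GROUP BY title, then filter groups with HAVING COUNT(*) > 1

Corrected query:
SELECT title FROM movies GROUP BY title HAVING COUNT(*) > 1

Result:
title   
--------
Parasite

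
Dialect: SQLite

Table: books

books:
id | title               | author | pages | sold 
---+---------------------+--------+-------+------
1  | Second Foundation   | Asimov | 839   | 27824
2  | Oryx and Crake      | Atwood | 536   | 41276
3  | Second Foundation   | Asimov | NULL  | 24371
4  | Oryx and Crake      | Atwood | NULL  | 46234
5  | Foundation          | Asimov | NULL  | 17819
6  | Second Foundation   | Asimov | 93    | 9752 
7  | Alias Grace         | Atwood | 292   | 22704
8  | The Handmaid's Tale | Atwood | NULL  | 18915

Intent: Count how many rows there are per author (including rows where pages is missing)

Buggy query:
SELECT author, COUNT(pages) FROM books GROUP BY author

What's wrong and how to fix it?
Bug: COUNT(column) counts non-NULL values only; rows with NULL pages aren't counted

Fix: Replace COUNT(pages) with COUNT(*)

Corrected query:
SELECT author, COUNT(*) FROM books GROUP BY author

Result:
author | COUNT(*)
-------+---------
Asimov | 4       
Atwood | 4       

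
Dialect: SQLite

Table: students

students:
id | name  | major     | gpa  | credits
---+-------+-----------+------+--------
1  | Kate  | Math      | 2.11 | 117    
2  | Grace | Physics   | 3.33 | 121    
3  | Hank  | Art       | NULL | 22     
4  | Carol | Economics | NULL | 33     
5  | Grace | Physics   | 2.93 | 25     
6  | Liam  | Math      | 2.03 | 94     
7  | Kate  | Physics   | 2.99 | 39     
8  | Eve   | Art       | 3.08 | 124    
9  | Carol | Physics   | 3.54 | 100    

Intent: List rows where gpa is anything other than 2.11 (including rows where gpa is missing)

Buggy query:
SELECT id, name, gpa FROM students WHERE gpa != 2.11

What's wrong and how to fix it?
Bug: Inequality against NULL is unknown, not true; rows with NULL are dropped

Fix: Add an explicit OR gpa IS NULL to include the missing-value rows

Corrected query:
SELECT id, name, gpa FROM students WHERE gpa != 2.11 OR gpa IS NULL

Result:
id | name  | gpa 
---+-------+-----
2  | Grace | 3.33
3  | Hank  | NULL
4  | Carol | NULL
5  | Grace | 2.93
6  | Liam  | 2.03
7  | Kate  | 2.99
8  | Eve   | 3.08
9  | Carol | 3.54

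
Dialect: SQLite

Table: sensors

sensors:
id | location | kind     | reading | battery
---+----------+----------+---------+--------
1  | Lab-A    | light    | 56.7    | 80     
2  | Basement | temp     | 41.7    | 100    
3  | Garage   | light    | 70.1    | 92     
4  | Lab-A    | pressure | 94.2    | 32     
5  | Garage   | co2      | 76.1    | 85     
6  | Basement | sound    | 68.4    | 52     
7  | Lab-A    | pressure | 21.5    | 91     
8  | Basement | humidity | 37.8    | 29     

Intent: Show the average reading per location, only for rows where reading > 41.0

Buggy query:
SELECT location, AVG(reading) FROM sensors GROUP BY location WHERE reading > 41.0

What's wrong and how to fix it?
Bug: WHERE cannot follow GROUP BY

Fix: Place WHERE between FROM and GROUP BY

Corrected query:
SELECT location, AVG(reading) FROM sensors WHERE reading > 41.0 GROUP BY location

Result:
location | AVG(reading)
---------+-------------
Basement | 55.05       
Garage   | 73.1        
Lab-A    | 75.45       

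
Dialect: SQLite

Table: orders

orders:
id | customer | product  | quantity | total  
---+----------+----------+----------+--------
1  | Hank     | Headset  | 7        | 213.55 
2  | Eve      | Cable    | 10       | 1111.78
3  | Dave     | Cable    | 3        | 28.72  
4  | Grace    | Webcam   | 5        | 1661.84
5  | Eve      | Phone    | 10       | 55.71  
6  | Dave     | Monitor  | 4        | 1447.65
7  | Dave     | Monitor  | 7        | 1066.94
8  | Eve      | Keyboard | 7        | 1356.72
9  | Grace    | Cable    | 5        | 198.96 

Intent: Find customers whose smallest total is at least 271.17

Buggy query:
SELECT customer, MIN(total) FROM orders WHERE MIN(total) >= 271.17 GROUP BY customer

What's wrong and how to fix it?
Bug: MIN() in WHERE is a misuse of aggregate

Fix: Use HAVING for the per-group MIN condition

Corrected query:
SELECT customer, MIN(total) FROM orders GROUP BY customer HAVING MIN(total) >= 271.17

Result:
(no rows)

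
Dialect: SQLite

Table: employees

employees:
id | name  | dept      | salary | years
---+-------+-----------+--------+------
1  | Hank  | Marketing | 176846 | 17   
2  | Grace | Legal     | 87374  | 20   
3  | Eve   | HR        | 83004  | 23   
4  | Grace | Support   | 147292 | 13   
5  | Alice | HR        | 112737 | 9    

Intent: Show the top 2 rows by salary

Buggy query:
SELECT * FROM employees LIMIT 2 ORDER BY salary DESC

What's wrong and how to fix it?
Bug: LIMIT must come after ORDER BY

Fix: Sort with ORDER BY, then apply LIMIT

Corrected query:
SELECT * FROM employees ORDER BY salary DESC LIMIT 2

Result:
id | name  | dept      | salary | years
---+-------+-----------+--------+------
1  | Hank  | Marketing | 176846 | 17   
4  | Grace | Support   | 147292 | 13   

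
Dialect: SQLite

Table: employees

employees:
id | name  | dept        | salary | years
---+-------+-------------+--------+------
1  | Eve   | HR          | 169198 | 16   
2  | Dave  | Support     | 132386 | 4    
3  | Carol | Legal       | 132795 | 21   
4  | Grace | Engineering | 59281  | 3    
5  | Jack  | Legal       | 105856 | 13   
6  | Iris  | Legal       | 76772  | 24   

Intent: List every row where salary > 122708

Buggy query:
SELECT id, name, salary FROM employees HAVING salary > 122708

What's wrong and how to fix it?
Bug: This is a non-aggregate query (no GROUP BY, no aggregates), so in SQLite the HAVING clause is invalid here; a row-level condition belongs in WHERE

Fix: Replace HAVING with WHERE since the condition applies to individual rows

Corrected query:
SELECT id, name, salary FROM employees WHERE salary > 122708

Result:
id | name  | salary
---+-------+-------
1  | Eve   | 169198
2  | Dave  | 132386
3  | Carol | 132795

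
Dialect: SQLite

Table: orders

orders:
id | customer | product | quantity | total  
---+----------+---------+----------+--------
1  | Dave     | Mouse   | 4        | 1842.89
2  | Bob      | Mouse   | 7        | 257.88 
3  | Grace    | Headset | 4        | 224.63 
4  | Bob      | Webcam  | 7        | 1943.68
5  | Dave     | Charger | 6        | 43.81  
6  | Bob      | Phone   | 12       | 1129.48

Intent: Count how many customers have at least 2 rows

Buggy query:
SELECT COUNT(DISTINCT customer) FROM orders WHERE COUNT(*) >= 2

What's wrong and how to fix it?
Bug: WHERE filters individual rows, not groups, so a group-level COUNT is invalid there

Fix: Group first with HAVING COUNT(*) >= 2, then COUNT the resulting groups

Corrected query:
SELECT COUNT(*) FROM (SELECT customer FROM orders GROUP BY customer HAVING COUNT(*) >= 2)

Result:
COUNT(*)
--------
2       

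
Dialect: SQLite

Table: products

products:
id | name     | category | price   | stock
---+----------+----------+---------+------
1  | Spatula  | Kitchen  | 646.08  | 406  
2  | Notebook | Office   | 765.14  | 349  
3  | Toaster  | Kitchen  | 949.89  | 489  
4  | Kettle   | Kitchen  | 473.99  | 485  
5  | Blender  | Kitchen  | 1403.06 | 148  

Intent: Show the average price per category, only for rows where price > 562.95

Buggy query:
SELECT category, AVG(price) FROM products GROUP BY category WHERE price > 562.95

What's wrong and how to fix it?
Bug: Row-level WHERE must come before GROUP BY in the clause order

Fix: Place WHERE between FROM and GROUP BY

Corrected query:
SELECT category, AVG(price) FROM products WHERE price > 562.95 GROUP BY category

Result:
category | AVG(price)
---------+-----------
Kitchen  | 999.676667
Office   | 765.14    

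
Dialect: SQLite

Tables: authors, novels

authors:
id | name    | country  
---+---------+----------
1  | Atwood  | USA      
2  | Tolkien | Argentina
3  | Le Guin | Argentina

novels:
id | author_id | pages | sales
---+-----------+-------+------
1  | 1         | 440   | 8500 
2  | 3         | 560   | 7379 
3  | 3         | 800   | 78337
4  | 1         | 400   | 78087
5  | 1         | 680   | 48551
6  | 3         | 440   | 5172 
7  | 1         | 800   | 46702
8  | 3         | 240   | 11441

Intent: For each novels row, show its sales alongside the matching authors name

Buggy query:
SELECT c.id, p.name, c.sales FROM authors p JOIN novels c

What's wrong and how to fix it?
Bug: JOIN with no ON clause produces a cartesian product; every novels row pairs with every authors row

Fix: Add ON c.author_id = p.id to the JOIN

Corrected query:
SELECT c.id, p.name, c.sales FROM authors p JOIN novels c ON c.author_id = p.id

Result:
id | name    | sales
---+---------+------
1  | Atwood  | 8500 
2  | Le Guin | 7379 
3  | Le Guin | 78337
4  | Atwood  | 78087
5  | Atwood  | 48551
6  | Le Guin | 5172 
7  | Atwood  | 46702
8  | Le Guin | 11441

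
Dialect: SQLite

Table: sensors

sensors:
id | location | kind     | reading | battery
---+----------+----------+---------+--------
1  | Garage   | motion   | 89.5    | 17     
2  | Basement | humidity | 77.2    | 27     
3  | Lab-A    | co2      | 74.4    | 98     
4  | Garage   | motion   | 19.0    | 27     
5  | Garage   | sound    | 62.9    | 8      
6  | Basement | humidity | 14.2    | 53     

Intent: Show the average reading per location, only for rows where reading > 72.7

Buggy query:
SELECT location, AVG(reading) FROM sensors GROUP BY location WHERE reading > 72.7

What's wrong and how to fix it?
Bug: WHERE cannot follow GROUP BY

Fix: Move the WHERE clause before GROUP BY

Corrected query:
SELECT location, AVG(reading) FROM sensors WHERE reading > 72.7 GROUP BY location

Result:
location | AVG(reading)
---------+-------------
Basement | 77.2        
Garage   | 89.5        
Lab-A    | 74.4        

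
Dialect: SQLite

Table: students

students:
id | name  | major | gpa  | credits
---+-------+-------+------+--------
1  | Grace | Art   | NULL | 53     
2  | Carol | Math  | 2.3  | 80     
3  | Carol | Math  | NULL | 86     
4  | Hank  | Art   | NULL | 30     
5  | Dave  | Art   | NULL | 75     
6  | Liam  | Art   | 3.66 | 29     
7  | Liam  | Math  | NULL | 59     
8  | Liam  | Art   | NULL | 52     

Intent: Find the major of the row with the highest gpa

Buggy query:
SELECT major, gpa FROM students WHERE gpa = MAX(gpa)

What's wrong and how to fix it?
Bug: WHERE is evaluated per row; an aggregate over the whole table isn't defined there

Fix: Wrap MAX in a scalar subquery so WHERE compares against a single value

Corrected query:
SELECT major, gpa FROM students WHERE gpa = (SELECT MAX(gpa) FROM students)

Result:
major | gpa 
------+-----
Art   | 3.66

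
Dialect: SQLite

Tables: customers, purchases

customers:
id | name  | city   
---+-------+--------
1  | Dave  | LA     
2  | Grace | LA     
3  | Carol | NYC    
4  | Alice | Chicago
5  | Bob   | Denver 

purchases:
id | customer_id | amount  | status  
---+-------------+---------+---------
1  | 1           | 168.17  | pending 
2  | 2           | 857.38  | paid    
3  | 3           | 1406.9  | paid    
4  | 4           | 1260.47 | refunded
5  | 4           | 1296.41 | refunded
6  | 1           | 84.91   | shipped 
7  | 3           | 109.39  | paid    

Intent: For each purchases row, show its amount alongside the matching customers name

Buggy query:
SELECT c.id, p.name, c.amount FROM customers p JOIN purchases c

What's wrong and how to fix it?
Bug: Missing join condition: each purchases row is matched to all customers rows instead of just its own

Fix: Add ON c.customer_id = p.id to the JOIN

Corrected query:
SELECT c.id, p.name, c.amount FROM customers p JOIN purchases c ON c.customer_id = p.id

Result:
id | name  | amount 
---+-------+--------
1  | Dave  | 168.17 
2  | Grace | 857.38 
3  | Carol | 1406.9 
4  | Alice | 1260.47
5  | Alice | 1296.41
6  | Dave  | 84.91  
7  | Carol | 109.39 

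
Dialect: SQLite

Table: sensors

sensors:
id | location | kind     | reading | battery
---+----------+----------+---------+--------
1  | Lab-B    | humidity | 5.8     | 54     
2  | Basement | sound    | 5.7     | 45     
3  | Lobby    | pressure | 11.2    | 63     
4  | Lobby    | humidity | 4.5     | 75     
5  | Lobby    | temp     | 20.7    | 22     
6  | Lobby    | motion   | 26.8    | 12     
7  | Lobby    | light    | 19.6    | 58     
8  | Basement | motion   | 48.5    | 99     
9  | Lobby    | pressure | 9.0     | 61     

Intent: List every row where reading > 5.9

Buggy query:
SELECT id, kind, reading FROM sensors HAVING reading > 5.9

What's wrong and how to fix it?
Bug: HAVING filters the output of aggregation, but this query has no GROUP BY and no aggregate functions, so SQLite rejects it (HAVING clause on a non-aggregate query); the condition here is per row

Fix: Replace HAVING with WHERE since the condition applies to individual rows

Corrected query:
SELECT id, kind, reading FROM sensors WHERE reading > 5.9

Result:
id | kind     | reading
---+----------+--------
3  | pressure | 11.2   
5  | temp     | 20.7   
6  | motion   | 26.8   
7  | light    | 19.6   
8  | motion   | 48.5   
9  | pressure | 9      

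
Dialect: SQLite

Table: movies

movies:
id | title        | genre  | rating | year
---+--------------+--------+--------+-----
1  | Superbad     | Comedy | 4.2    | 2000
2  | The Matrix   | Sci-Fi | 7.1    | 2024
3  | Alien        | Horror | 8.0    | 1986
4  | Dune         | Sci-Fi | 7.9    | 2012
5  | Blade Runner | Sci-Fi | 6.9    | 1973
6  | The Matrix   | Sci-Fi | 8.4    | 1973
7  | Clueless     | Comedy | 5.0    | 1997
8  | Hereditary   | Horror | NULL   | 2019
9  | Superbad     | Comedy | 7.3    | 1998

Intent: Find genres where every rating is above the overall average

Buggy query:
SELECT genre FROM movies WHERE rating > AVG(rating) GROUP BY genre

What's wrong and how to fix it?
Bug: AVG() is an aggregate; it can't sit directly in WHERE

Fix: Use a subquery for AVG and a HAVING MIN(...) filter so the condition holds for every row in the group

Corrected query:
SELECT genre FROM movies GROUP BY genre HAVING MIN(rating) > (SELECT AVG(rating) FROM movies)

Result:
genre 
------
Horror
Sci-Fi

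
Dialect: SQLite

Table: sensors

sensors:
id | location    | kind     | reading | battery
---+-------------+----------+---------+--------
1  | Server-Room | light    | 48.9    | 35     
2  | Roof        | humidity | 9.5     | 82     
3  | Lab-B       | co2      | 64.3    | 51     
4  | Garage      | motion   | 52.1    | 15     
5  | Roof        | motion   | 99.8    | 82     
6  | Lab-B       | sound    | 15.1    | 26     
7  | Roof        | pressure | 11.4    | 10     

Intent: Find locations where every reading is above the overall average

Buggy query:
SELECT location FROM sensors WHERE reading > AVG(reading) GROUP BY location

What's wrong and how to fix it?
Bug: WHERE evaluates per row before aggregation, so AVG() is unavailable

Fix: Use a subquery for AVG and a HAVING MIN(...) filter so the condition holds for every row in the group

Corrected query:
SELECT location FROM sensors GROUP BY location HAVING MIN(reading) > (SELECT AVG(reading) FROM sensors)

Result:
location   
-----------
Garage     
Server-Room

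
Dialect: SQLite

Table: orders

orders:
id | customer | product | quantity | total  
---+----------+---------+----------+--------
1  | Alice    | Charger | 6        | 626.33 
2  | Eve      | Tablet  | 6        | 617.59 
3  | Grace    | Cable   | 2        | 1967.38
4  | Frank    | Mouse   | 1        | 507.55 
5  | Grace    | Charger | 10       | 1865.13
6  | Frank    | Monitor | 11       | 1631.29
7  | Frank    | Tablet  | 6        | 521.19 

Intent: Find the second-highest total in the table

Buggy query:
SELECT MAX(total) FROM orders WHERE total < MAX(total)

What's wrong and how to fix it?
Bug: The inner MAX is an aggregate inside WHERE, which is not allowed

Fix: Put the inner MAX in a scalar subquery

Corrected query:
SELECT MAX(total) FROM orders WHERE total < (SELECT MAX(total) FROM orders)

Result:
MAX(total)
----------
1865.13   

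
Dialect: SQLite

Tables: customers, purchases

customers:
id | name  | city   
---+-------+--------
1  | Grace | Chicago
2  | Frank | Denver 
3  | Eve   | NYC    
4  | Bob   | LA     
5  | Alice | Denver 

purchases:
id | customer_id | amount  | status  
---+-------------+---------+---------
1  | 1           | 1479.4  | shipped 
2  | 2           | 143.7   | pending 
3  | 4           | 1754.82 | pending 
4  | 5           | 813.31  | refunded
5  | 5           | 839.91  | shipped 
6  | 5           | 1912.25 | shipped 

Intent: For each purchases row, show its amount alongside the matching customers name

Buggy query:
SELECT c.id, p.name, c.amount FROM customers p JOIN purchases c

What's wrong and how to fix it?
Bug: Missing join condition: each purchases row is matched to all customers rows instead of just its own

Fix: Specify the join condition linking the foreign key to the parent id

Corrected query:
SELECT c.id, p.name, c.amount FROM customers p JOIN purchases c ON c.customer_id = p.id

Result:
id | name  | amount 
---+-------+--------
1  | Grace | 1479.4 
2  | Frank | 143.7  
3  | Bob   | 1754.82
4  | Alice | 813.31 
5  | Alice | 839.91 
6  | Alice | 1912.25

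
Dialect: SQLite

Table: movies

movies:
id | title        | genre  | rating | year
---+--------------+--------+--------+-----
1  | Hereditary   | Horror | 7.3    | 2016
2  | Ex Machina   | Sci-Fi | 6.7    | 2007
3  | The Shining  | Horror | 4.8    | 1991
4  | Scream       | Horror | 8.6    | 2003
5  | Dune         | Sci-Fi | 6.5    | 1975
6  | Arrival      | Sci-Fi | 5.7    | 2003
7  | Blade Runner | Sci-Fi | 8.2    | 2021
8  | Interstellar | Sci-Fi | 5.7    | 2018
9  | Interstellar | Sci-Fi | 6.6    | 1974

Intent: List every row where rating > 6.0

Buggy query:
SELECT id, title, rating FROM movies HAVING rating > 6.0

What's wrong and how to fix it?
Bug: HAVING filters the output of aggregation, but this query has no GROUP BY and no aggregate functions, so SQLite rejects it (HAVING clause on a non-aggregate query); the condition here is per row

Fix: Use WHERE for row-level filtering

Corrected query:
SELECT id, title, rating FROM movies WHERE rating > 6.0

Result:
id | title        | rating
---+--------------+-------
1  | Hereditary   | 7.3   
2  | Ex Machina   | 6.7   
4  | Scream       | 8.6   
5  | Dune         | 6.5   
7  | Blade Runner | 8.2   
9  | Interstellar | 6.6   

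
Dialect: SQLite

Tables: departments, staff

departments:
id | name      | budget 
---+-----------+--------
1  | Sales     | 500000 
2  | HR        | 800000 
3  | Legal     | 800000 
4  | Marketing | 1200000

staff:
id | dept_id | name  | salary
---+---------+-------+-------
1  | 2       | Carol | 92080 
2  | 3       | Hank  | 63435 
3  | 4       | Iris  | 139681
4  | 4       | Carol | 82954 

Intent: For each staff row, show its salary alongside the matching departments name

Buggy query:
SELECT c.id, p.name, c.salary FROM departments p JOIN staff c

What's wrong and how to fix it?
Bug: JOIN with no ON clause produces a cartesian product; every staff row pairs with every departments row

Fix: Specify the join condition linking the foreign key to the parent id

Corrected query:
SELECT c.id, p.name, c.salary FROM departments p JOIN staff c ON c.dept_id = p.id

Result:
id | name      | salary
---+-----------+-------
1  | HR        | 92080 
2  | Legal     | 63435 
3  | Marketing | 139681
4  | Marketing | 82954 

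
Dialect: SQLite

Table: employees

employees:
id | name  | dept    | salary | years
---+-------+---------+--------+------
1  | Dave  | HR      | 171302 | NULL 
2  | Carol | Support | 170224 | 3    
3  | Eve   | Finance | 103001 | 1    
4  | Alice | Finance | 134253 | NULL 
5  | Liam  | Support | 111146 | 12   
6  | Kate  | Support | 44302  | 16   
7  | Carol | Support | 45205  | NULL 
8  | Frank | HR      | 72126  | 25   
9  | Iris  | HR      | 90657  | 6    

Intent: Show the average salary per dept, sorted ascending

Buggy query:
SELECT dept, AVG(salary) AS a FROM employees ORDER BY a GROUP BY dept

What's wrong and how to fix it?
Bug: ORDER BY appears before GROUP BY; SQL clause order requires GROUP BY first

Fix: Move ORDER BY to the end, after GROUP BY

Corrected query:
SELECT dept, AVG(salary) AS a FROM employees GROUP BY dept ORDER BY a

Result:
dept    | a            
--------+--------------
Support | 92719.25     
HR      | 111361.666667
Finance | 118627       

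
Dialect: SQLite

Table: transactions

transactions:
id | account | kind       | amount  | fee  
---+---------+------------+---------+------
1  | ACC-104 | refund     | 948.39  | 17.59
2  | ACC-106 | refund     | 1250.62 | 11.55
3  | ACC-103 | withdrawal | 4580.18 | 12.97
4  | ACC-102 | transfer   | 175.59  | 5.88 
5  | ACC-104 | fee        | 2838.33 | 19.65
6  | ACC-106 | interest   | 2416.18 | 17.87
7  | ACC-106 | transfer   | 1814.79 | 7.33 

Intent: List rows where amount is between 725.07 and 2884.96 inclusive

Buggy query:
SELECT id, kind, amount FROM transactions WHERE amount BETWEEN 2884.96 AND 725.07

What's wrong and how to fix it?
Bug: The bounds are reversed; BETWEEN a AND b requires a <= b to match anything

Fix: Write BETWEEN 725.07 AND 2884.96

Corrected query:
SELECT id, kind, amount FROM transactions WHERE amount BETWEEN 725.07 AND 2884.96

Result:
id | kind     | amount 
---+----------+--------
1  | refund   | 948.39 
2  | refund   | 1250.62
5  | fee      | 2838.33
6  | interest | 2416.18
7  | transfer | 1814.79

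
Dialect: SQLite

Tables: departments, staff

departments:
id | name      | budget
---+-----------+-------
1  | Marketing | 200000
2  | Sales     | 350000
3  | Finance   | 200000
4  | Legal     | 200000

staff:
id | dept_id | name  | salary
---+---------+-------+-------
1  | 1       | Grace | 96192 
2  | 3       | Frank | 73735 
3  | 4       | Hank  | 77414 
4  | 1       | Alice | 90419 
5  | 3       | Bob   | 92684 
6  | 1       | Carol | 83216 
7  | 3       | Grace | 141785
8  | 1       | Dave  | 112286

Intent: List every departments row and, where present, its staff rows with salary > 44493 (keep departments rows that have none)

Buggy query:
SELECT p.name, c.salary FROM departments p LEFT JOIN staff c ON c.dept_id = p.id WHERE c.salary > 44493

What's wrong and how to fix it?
Bug: Filtering c.salary in WHERE discards the NULL rows produced by LEFT JOIN, turning it into an inner join

Fix: Move the right-table condition into the ON clause so unmatched parents are kept

Corrected query:
SELECT p.name, c.salary FROM departments p LEFT JOIN staff c ON c.dept_id = p.id AND c.salary > 44493

Result:
name      | salary
----------+-------
Marketing | 83216 
Marketing | 90419 
Marketing | 96192 
Marketing | 112286
Sales     | NULL  
Finance   | 73735 
Finance   | 92684 
Finance   | 141785
Legal     | 77414 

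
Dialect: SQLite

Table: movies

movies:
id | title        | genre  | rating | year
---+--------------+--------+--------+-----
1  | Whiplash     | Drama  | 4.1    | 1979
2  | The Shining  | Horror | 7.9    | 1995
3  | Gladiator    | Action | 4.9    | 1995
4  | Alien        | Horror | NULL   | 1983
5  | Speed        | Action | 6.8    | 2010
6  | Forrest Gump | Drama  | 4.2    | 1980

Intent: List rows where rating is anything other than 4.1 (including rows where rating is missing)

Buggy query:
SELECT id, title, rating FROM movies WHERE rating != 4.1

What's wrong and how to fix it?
Bug: 'rating != 4.1' is unknown when rating is NULL, so NULL rows are silently excluded

Fix: Handle NULL separately with IS NULL alongside the inequality

Corrected query:
SELECT id, title, rating FROM movies WHERE rating != 4.1 OR rating IS NULL

Result:
id | title        | rating
---+--------------+-------
2  | The Shining  | 7.9   
3  | Gladiator    | 4.9   
4  | Alien        | NULL  
5  | Speed        | 6.8   
6  | Forrest Gump | 4.2   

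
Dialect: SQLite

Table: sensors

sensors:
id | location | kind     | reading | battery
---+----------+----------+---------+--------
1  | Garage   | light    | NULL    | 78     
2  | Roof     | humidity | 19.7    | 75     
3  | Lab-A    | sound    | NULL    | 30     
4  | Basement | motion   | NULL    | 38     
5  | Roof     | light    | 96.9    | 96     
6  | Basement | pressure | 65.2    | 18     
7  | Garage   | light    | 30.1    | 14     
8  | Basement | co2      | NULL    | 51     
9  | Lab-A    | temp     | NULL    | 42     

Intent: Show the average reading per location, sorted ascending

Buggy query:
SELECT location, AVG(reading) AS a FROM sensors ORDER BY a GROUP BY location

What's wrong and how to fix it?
Bug: GROUP BY must precede ORDER BY

Fix: Reorder: SELECT … FROM … GROUP BY … ORDER BY …

Corrected query:
SELECT location, AVG(reading) AS a FROM sensors GROUP BY location ORDER BY a

Result:
location | a   
---------+-----
Lab-A    | NULL
Garage   | 30.1
Roof     | 58.3
Basement | 65.2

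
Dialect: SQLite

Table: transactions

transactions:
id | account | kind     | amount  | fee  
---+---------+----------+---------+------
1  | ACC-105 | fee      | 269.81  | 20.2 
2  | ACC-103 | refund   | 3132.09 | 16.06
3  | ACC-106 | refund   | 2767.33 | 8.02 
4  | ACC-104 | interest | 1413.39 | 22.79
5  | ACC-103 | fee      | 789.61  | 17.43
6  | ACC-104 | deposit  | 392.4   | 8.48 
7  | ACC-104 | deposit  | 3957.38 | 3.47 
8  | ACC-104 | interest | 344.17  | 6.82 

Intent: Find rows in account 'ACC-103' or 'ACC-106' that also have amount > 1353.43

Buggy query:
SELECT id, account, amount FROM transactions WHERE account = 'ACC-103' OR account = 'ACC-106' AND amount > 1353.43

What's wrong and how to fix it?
Bug: Without parentheses, AND is evaluated before OR, so the amount filter only applies to the 'ACC-106' branch

Fix: Group the OR with parentheses (or use IN), then AND the threshold

Corrected query:
SELECT id, account, amount FROM transactions WHERE (account = 'ACC-103' OR account = 'ACC-106') AND amount > 1353.43

Result:
id | account | amount 
---+---------+--------
2  | ACC-103 | 3132.09
3  | ACC-106 | 2767.33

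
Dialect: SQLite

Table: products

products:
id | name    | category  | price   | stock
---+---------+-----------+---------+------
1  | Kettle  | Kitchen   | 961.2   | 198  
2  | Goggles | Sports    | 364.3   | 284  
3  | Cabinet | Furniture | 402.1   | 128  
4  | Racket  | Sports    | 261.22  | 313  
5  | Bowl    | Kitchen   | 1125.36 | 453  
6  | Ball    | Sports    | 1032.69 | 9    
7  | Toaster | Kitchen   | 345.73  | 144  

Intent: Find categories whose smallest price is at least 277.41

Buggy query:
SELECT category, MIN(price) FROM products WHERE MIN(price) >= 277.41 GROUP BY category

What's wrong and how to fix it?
Bug: Aggregates like MIN are computed per group after WHERE runs

Fix: Use HAVING for the per-group MIN condition

Corrected query:
SELECT category, MIN(price) FROM products GROUP BY category HAVING MIN(price) >= 277.41

Result:
category  | MIN(price)
----------+-----------
Furniture | 402.1     
Kitchen   | 345.73    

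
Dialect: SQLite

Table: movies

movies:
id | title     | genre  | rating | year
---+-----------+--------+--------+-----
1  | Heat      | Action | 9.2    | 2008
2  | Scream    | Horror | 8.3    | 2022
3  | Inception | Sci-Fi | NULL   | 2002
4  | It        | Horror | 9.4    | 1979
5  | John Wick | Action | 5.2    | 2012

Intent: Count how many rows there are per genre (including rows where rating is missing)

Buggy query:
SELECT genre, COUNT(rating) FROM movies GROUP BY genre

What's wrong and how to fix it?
Bug: COUNT(column) counts non-NULL values only; rows with NULL rating aren't counted

Fix: Use COUNT(*) to count all rows regardless of NULL

Corrected query:
SELECT genre, COUNT(*) FROM movies GROUP BY genre

Result:
genre  | COUNT(*)
-------+---------
Action | 2       
Horror | 2       
Sci-Fi | 1       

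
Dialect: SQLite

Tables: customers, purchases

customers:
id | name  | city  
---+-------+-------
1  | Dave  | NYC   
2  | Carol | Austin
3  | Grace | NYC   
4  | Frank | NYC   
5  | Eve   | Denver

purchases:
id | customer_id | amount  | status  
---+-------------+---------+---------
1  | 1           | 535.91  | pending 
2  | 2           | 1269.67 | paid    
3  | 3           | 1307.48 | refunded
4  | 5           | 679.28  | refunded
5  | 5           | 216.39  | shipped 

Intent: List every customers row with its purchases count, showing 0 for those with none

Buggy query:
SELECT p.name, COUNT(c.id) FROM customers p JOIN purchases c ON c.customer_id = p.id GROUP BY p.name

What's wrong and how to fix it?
Bug: INNER JOIN drops customers rows that have no matching purchases rows

Fix: Switch to LEFT JOIN to retain unmatched parent rows

Corrected query:
SELECT p.name, COUNT(c.id) FROM customers p LEFT JOIN purchases c ON c.customer_id = p.id GROUP BY p.name

Result:
name  | COUNT(c.id)
------+------------
Carol | 1          
Dave  | 1          
Eve   | 2          
Frank | 0          
Grace | 1          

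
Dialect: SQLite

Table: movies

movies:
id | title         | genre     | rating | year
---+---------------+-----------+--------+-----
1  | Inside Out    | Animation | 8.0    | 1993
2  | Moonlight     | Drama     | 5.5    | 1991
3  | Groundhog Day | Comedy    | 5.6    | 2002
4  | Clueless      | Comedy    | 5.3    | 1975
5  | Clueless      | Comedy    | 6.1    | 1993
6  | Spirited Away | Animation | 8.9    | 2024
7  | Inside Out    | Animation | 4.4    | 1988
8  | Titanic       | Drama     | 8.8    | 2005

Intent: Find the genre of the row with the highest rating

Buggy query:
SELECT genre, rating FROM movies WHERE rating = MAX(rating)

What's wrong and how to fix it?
Bug: WHERE is evaluated per row; an aggregate over the whole table isn't defined there

Fix: Wrap MAX in a scalar subquery so WHERE compares against a single value

Corrected query:
SELECT genre, rating FROM movies WHERE rating = (SELECT MAX(rating) FROM movies)

Result:
genre     | rating
----------+-------
Animation | 8.9   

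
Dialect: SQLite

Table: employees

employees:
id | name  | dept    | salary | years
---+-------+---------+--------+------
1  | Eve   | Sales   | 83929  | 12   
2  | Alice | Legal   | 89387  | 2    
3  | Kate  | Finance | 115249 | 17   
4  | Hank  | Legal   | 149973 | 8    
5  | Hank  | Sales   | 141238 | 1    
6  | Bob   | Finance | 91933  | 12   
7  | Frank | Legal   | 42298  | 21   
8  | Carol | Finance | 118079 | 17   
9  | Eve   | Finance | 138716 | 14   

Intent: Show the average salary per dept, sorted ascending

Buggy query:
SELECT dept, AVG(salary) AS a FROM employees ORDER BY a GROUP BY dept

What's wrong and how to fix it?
Bug: ORDER BY appears before GROUP BY; SQL clause order requires GROUP BY first

Fix: Move ORDER BY to the end, after GROUP BY

Corrected query:
SELECT dept, AVG(salary) AS a FROM employees GROUP BY dept ORDER BY a

Result:
dept    | a        
--------+----------
Legal   | 93886    
Sales   | 112583.5 
Finance | 115994.25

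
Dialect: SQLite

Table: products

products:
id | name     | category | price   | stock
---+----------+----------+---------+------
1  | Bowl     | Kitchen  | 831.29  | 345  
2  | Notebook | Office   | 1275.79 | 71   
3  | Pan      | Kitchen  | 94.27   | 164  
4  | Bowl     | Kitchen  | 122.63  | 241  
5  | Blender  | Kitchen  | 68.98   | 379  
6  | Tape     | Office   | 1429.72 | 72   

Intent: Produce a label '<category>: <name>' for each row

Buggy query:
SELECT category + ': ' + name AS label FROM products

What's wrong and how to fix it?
Bug: '+' is numeric addition; on text columns SQLite converts them to 0 instead of concatenating

Fix: Replace + with || to concatenate text

Corrected query:
SELECT category || ': ' || name AS label FROM products

Result:
label           
----------------
Kitchen: Bowl   
Office: Notebook
Kitchen: Pan    
Kitchen: Bowl   
Kitchen: Blender
Office: Tape    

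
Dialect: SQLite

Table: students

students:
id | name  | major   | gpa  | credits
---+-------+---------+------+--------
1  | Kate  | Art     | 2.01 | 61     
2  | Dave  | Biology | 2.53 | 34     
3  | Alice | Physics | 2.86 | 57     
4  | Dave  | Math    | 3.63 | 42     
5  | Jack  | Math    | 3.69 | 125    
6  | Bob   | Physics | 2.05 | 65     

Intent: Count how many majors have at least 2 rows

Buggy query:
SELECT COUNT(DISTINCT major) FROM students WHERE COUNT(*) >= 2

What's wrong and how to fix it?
Bug: WHERE filters individual rows, not groups, so a group-level COUNT is invalid there

Fix: Use a subquery that GROUPs and filters with HAVING, then count its rows

Corrected query:
SELECT COUNT(*) FROM (SELECT major FROM students GROUP BY major HAVING COUNT(*) >= 2)

Result:
COUNT(*)
--------
2       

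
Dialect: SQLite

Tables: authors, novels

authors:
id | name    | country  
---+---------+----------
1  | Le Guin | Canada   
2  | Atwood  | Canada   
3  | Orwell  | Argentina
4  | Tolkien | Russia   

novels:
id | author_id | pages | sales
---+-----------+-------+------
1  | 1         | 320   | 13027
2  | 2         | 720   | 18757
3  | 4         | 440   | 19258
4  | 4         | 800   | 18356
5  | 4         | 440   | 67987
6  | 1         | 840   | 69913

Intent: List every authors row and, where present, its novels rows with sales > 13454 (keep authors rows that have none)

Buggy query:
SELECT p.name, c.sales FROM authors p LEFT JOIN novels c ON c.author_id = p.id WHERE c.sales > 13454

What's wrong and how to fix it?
Bug: A WHERE condition on the right-hand table after LEFT JOIN drops unmatched parents

Fix: Move the right-table condition into the ON clause so unmatched parents are kept

Corrected query:
SELECT p.name, c.sales FROM authors p LEFT JOIN novels c ON c.author_id = p.id AND c.sales > 13454

Result:
name    | sales
--------+------
Le Guin | 69913
Atwood  | 18757
Orwell  | NULL 
Tolkien | 18356
Tolkien | 19258
Tolkien | 67987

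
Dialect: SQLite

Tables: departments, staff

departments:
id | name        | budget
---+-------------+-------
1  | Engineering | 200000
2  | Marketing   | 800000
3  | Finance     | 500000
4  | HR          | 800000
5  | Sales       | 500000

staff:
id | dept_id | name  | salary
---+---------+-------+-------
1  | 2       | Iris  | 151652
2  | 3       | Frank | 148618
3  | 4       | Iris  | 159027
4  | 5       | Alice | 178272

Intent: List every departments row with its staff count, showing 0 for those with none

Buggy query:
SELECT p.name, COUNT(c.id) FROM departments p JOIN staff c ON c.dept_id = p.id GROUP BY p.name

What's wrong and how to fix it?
Bug: An inner join excludes parents with zero children

Fix: Use LEFT JOIN so parents without children still appear (COUNT(c.id) gives 0)

Corrected query:
SELECT p.name, COUNT(c.id) FROM departments p LEFT JOIN staff c ON c.dept_id = p.id GROUP BY p.name

Result:
name        | COUNT(c.id)
------------+------------
Engineering | 0          
Finance     | 1          
HR          | 1          
Marketing   | 1          
Sales       | 1          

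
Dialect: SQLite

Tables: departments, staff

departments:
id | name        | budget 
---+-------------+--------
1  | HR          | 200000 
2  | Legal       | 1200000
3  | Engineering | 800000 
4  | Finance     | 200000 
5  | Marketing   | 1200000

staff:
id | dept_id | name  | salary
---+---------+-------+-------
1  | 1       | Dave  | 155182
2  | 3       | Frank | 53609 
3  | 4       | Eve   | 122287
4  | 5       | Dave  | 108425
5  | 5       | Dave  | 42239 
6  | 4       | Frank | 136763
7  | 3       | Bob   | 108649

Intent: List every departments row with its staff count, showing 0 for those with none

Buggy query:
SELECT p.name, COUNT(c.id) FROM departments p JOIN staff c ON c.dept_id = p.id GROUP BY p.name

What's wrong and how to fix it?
Bug: INNER JOIN drops departments rows that have no matching staff rows

Fix: Use LEFT JOIN so parents without children still appear (COUNT(c.id) gives 0)

Corrected query:
SELECT p.name, COUNT(c.id) FROM departments p LEFT JOIN staff c ON c.dept_id = p.id GROUP BY p.name

Result:
name        | COUNT(c.id)
------------+------------
Engineering | 2          
Finance     | 2          
HR          | 1          
Legal       | 0          
Marketing   | 2          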